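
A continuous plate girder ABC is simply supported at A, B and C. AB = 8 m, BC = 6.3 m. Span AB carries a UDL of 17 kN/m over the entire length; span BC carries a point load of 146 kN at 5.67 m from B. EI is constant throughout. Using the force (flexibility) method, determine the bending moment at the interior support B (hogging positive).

Insert a hinge at B; M_B is the redundant, and each span becomes simply supported.
Rotations at B on the released spans (each span's end-slope, ×1/EI):
  span AB: UDL 17: wL³/(24EI) = 362.7/EI
  span BC: point load 146 at a = 5.67: Pab(L + b)/(6LEI) = 95.61/EI
  relative rotation θ_0 = (362.7 + 95.61)/EI = 458.3/EI
A unit hogging moment at B produces rotation L₁/(3EI) + L₂/(3EI) = 4.767/EI.
Slope continuity at B: θ_0 = M_B·4.767/EI, so M_B = 458.3/4.767 = 96.14 kN·m (hogging).

M_B = 96.14 kN·m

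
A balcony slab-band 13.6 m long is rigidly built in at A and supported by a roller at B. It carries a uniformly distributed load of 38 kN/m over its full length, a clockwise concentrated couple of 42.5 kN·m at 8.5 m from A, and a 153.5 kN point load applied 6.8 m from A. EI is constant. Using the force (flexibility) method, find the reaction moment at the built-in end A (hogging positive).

M_A = 1258 kN·m

Remove the prop at B; the released (primary) structure is a cantilever built in at A.
Downward deflection at the released point B due to the loads:
  UDL 38: wL⁴/(8EI) = 162498/EI
  clockwise couple 42.5 at a = 8.5: M₀a(2L − a)/(2EI) = 3378/EI
  point load 153.5 at a = 6.8: Pa²(3L − a)/(6EI) = 40221/EI
  δ_0 = 206097/EI
Flexibility coefficient — unit upward force at B: δ_{BB} = L³/(3EI) = 838.5/EI.
The prop prevents deflection at B: R_B = δ_0/δ_{BB} = 206097/838.5 = 245.8 kN.
Moment equilibrium about A: M_A = Σ(load moments about A) − R_B·L = 4601 − 245.8×13.6 = 1258 kN·m.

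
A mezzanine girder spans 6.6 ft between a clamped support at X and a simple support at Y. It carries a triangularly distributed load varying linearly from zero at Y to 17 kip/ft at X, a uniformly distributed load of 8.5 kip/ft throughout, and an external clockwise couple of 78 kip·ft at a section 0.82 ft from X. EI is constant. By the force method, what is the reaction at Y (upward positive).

Remove the prop at Y; the released (primary) structure is a cantilever built in at X.
Primary-structure tip deflection at Y by superposition:
  triangular load, peak 17 at the fixed end: w₀L⁴/(30EI) = 1075/EI
  UDL 8.5: wL⁴/(8EI) = 2016/EI
  clockwise couple 78 at a = 0.82: M₀a(2L − a)/(2EI) = 395.9/EI
  δ_0 = 3487/EI
Tip deflection under a unit load at Y: L³/(3EI) = 95.83/EI.
Compatibility at Y: δ_0 − R_Y·δ_{YY} = 0, so R_Y = 3487/95.83 = 36.39 kip.

R_Y = 36.39 kip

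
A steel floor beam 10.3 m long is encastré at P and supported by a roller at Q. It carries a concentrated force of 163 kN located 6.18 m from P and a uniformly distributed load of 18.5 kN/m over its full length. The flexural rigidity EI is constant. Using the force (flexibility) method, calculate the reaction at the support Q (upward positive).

Remove the prop at Q; the released (primary) structure is a cantilever built in at P.
Deflection at Q on the released cantilever, summing each load's contribution:
  point load 163 at a = 6.18: Pa²(3L − a)/(6EI) = 25648/EI
  UDL 18.5: wL⁴/(8EI) = 26027/EI
  δ_0 = 51676/EI
Tip deflection under a unit load at Q: L³/(3EI) = 364.2/EI.
Compatibility at Q: δ_0 − R_Q·δ_{QQ} = 0, so R_Q = 51676/364.2 = 141.9 kN.

R_Q = 141.9 kN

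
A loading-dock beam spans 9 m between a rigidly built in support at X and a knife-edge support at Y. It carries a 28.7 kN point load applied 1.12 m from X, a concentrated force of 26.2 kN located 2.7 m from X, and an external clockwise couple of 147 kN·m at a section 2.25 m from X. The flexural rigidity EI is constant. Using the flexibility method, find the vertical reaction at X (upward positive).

Take the reaction at Y as the redundant and release it; the primary structure is a cantilever fixed at X.
Free-end deflection of the primary structure under the applied loading (downward +):
  point load 28.7 at a = 1.12: Pa²(3L − a)/(6EI) = 155.3/EI
  point load 26.2 at a = 2.7: Pa²(3L − a)/(6EI) = 773.5/EI
  clockwise couple 147 at a = 2.25: M₀a(2L − a)/(2EI) = 2605/EI
  δ_0 = 3533/EI
Flexibility coefficient — unit upward force at Y: δ_{YY} = L³/(3EI) = 243/EI.
The prop prevents deflection at Y: R_Y = δ_0/δ_{YY} = 3533/243 = 14.54 kN.
Vertical equilibrium: R_X = ΣP − R_Y = 54.9 − 14.54 = 40.36 kN.

R_X = 40.36 kN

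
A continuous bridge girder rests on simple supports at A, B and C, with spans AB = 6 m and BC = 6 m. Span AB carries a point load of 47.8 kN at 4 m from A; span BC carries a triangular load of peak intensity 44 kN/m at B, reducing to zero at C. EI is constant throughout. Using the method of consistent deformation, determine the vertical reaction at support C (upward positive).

Release continuity at B by inserting a hinge; the redundant is the internal moment M_B. The primary structure is two simply-supported spans AB and BC.
End slopes at the hinge B, treating each span as simply supported:
  span AB: point load 47.8 at a = 4: Pab(L + a)/(6LEI) = 106.2/EI
  span BC: triangular load, peak 44: w₀L³/(45EI) = 211.2/EI
  relative rotation θ_0 = (106.2 + 211.2)/EI = 317.4/EI
A unit hogging moment at B produces rotation L₁/(3EI) + L₂/(3EI) = 4/EI.
Compatibility: M_B·(L₁+L₂)/(3EI) = θ_0, giving M_B = 79.36 kN·m (hogging).
Span BC, ΣM about C: R_B^{BC}·6 = 528 + 79.36, so R_B^{BC} = 101.2 kN and R_C = 132 − 101.2 = 30.77 kN.

R_C = 30.77 kN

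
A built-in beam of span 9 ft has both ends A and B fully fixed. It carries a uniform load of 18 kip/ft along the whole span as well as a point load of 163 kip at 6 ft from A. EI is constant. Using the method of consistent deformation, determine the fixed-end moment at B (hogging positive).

M_B = 338.8 kip·ft

Release both end moments; the primary structure is a simply-supported span AB with redundants M_A and M_B.
On the primary (simply-supported) span, the end slopes from the loading are:
  at A: UDL 18: wL³/(24EI) = 546.8/EI
  at B: UDL 18: wL³/(24EI) = 546.8/EI
  at A: point load 163 at a = 6: Pab(L + b)/(6LEI) = 652/EI
  at B: point load 163 at a = 6: Pab(L + a)/(6LEI) = 815/EI
  θ_A0 = 1199/EI,  θ_B0 = 1362/EI
Flexibility coefficients: a unit moment at one end gives L/(3EI) there and L/(6EI) at the far end, so f₁₁ = f₂₂ = 3/EI and f₁₂ = f₂₁ = 1.5/EI.
Compatibility — zero rotation at each built-in end:
  3 M_A + 1.5 M_B = 1199
  1.5 M_A + 3 M_B = 1362
Solving the pair gives M_A = 230.2 kip·ft and M_B = 338.8 kip·ft (hogging).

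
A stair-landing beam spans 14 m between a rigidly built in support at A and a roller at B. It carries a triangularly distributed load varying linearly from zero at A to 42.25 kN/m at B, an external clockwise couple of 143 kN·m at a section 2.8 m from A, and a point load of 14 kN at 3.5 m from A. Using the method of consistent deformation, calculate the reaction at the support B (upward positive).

R_B = 169.4 kN

Take the reaction at B as the redundant and release it; the primary structure is a cantilever fixed at A.
Primary-structure tip deflection at B by superposition:
  triangular load, peak 42.25 at the free end: 11w₀L⁴/(120EI) = 148782/EI
  clockwise couple 143 at a = 2.8: M₀a(2L − a)/(2EI) = 5045/EI
  point load 14 at a = 3.5: Pa²(3L − a)/(6EI) = 1100/EI
  δ_0 = 154927/EI
Flexibility coefficient — unit upward force at B: δ_{BB} = L³/(3EI) = 914.7/EI.
Compatibility at B: δ_0 − R_B·δ_{BB} = 0, so R_B = 154927/914.7 = 169.4 kN.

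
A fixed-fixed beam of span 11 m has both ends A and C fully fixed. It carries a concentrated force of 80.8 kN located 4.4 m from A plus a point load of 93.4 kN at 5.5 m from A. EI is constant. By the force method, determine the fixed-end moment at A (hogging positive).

Release both end moments; the primary structure is a simply-supported span AC with redundants M_A and M_C.
End rotations of the released simple span under the applied load (×1/EI):
  at A: point load 80.8 at a = 4.4: Pab(L + b)/(6LEI) = 625.7/EI
  at C: point load 80.8 at a = 4.4: Pab(L + a)/(6LEI) = 547.5/EI
  at A: point load 93.4 at a = 5.5: Pab(L + b)/(6LEI) = 706.3/EI
  at C: point load 93.4 at a = 5.5: Pab(L + a)/(6LEI) = 706.3/EI
  θ_A0 = 1332/EI,  θ_C0 = 1254/EI
Flexibility coefficients: a unit moment at one end gives L/(3EI) there and L/(6EI) at the far end, so f₁₁ = f₂₂ = 3.667/EI and f₁₂ = f₂₁ = 1.833/EI.
Compatibility — zero rotation at each built-in end:
  3.667 M_A + 1.833 M_C = 1332
  1.833 M_A + 3.667 M_C = 1254
Solving the pair gives M_A = 256.4 kN·m and M_C = 213.7 kN·m (hogging).

M_A = 256.4 kN·m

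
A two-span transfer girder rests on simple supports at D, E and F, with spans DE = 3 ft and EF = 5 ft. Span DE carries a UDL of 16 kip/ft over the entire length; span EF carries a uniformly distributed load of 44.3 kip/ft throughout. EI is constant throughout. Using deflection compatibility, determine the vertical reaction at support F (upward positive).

Release continuity at E by inserting a hinge; the redundant is the internal moment M_E. The primary structure is two simply-supported spans DE and EF.
Rotations at E on the released spans (each span's end-slope, ×1/EI):
  span DE: UDL 16: wL³/(24EI) = 18/EI
  span EF: UDL 44.3: wL³/(24EI) = 230.7/EI
  relative rotation θ_0 = (18 + 230.7)/EI = 248.7/EI
A unit hogging moment at E produces rotation L₁/(3EI) + L₂/(3EI) = 2.667/EI.
Compatibility: M_E·(L₁+L₂)/(3EI) = θ_0, giving M_E = 93.27 kip·ft (hogging).
Span EF, ΣM about F: R_E^{EF}·5 = 553.8 + 93.27, so R_E^{EF} = 129.4 kip and R_F = 221.5 − 129.4 = 92.1 kip.

R_F = 92.1 kip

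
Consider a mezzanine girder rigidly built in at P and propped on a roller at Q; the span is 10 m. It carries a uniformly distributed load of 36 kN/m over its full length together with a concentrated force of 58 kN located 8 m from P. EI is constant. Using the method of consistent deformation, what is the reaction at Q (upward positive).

R_Q = 175.8 kN

Release the roller at Q. Primary structure: cantilever fixed at P.
Free-end deflection of the primary structure under the applied loading (downward +):
  UDL 36: wL⁴/(8EI) = 45000/EI
  point load 58 at a = 8: Pa²(3L − a)/(6EI) = 13611/EI
  δ_0 = 58611/EI
Tip deflection under a unit load at Q: L³/(3EI) = 333.3/EI.
Compatibility at Q: δ_0 − R_Q·δ_{QQ} = 0, so R_Q = 58611/333.3 = 175.8 kN.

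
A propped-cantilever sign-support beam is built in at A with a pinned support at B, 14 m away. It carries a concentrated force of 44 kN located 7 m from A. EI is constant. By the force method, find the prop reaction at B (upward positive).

Take the reaction at B as the redundant and release it; the primary structure is a cantilever fixed at A.
Downward deflection at the released point B due to the loads:
  point load 44 at a = 7: Pa²(3L − a)/(6EI) = 12577/EI
Flexibility coefficient — unit upward force at B: δ_{BB} = L³/(3EI) = 914.7/EI.
Compatibility at B: δ_0 − R_B·δ_{BB} = 0, so R_B = 12577/914.7 = 13.75 kN.

R_B = 13.75 kN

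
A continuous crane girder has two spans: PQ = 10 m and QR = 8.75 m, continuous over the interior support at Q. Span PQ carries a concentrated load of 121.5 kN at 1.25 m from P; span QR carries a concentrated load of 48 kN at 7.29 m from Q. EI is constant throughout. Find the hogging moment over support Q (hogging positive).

M_Q = 55.76 kN·m

Insert a hinge at Q; M_Q is the redundant, and each span becomes simply supported.
Rotations at Q on the released spans (each span's end-slope, ×1/EI):
  span PQ: point load 121.5 at a = 1.25: Pab(L + a)/(6LEI) = 249.2/EI
  span QR: point load 48 at a = 7.29: Pab(L + b)/(6LEI) = 99.35/EI
  relative rotation θ_0 = (249.2 + 99.35)/EI = 348.5/EI
A unit hogging moment at Q produces rotation L₁/(3EI) + L₂/(3EI) = 6.25/EI.
Compatibility: M_Q·(L₁+L₂)/(3EI) = θ_0, giving M_Q = 55.76 kN·m (hogging).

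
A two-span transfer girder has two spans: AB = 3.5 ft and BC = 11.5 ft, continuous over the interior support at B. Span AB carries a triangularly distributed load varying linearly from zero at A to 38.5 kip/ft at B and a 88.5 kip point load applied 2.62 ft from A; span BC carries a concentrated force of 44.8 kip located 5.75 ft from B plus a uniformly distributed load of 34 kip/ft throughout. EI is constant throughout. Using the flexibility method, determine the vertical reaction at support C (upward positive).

R_C = 172.3 kip

Release continuity at B by inserting a hinge; the redundant is the internal moment M_B. The primary structure is two simply-supported spans AB and BC.
Rotations at B on the released spans (each span's end-slope, ×1/EI):
  span AB: triangular load, peak 38.5: w₀L³/(45EI) = 36.68/EI
  span AB: point load 88.5 at a = 2.62: Pab(L + a)/(6LEI) = 59.46/EI
  span BC: point load 44.8 at a = 5.75: Pab(L + b)/(6LEI) = 370.3/EI
  span BC: UDL 34: wL³/(24EI) = 2155/EI
  relative rotation θ_0 = (96.15 + 2525)/EI = 2621/EI
A unit hogging moment at B produces rotation L₁/(3EI) + L₂/(3EI) = 5/EI.
Compatibility: M_B·(L₁+L₂)/(3EI) = θ_0, giving M_B = 524.2 kip·ft (hogging).
Span BC, ΣM about C: R_B^{BC}·11.5 = 2506 + 524.2, so R_B^{BC} = 263.5 kip and R_C = 435.8 − 263.5 = 172.3 kip.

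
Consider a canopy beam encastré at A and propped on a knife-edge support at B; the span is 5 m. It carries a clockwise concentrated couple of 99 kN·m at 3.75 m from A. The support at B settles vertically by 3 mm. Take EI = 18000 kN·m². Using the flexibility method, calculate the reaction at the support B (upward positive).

R_B = 26.55 kN

Remove the prop at B; the released (primary) structure is a cantilever built in at A.
Deflection at B on the released cantilever, summing each load's contribution:
  clockwise couple 99 at a = 3.75: M₀a(2L − a)/(2EI) = 1160/EI
Flexibility coefficient — unit upward force at B: δ_{BB} = L³/(3EI) = 41.67/EI.
With EI = 18000 kN·m²: δ_0 = 0.064453 m and δ_{BB} = 0.002315 m/kN.
Compatibility — the beam at B must follow the support down by 0.003 m: δ_0 − R_B·δ_{BB} = 0.003, so R_B = (0.064453 − 0.003)/0.002315 = 26.55 kN.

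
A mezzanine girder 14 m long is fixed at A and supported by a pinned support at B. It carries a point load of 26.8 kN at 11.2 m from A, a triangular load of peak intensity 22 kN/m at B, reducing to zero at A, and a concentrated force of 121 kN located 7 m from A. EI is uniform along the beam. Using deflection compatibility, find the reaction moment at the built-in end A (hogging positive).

Take the reaction at B as the redundant and release it; the primary structure is a cantilever fixed at A.
Downward deflection at the released point B due to the loads:
  point load 26.8 at a = 11.2: Pa²(3L − a)/(6EI) = 17257/EI
  triangular load, peak 22 at the free end: 11w₀L⁴/(120EI) = 77472/EI
  point load 121 at a = 7: Pa²(3L − a)/(6EI) = 34586/EI
  δ_0 = 129315/EI
Tip deflection under a unit load at B: L³/(3EI) = 914.7/EI.
The prop prevents deflection at B: R_B = δ_0/δ_{BB} = 129315/914.7 = 141.4 kN.
Moment equilibrium about A: M_A = Σ(load moments about A) − R_B·L = 2584 − 141.4×14 = 605.2 kN·m.

M_A = 605.2 kN·m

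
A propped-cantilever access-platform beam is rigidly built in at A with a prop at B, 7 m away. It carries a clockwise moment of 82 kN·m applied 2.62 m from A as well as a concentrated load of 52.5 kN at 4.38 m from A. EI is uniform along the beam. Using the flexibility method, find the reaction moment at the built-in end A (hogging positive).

M_A = 66.3 kN·m

Take the reaction at B as the redundant and release it; the primary structure is a cantilever fixed at A.
Free-end deflection of the primary structure under the applied loading (downward +):
  clockwise couple 82 at a = 2.62: M₀a(2L − a)/(2EI) = 1222/EI
  point load 52.5 at a = 4.38: Pa²(3L − a)/(6EI) = 2790/EI
  δ_0 = 4012/EI
Tip deflection under a unit load at B: L³/(3EI) = 114.3/EI.
The prop prevents deflection at B: R_B = δ_0/δ_{BB} = 4012/114.3 = 35.09 kN.
Moment equilibrium about A: M_A = Σ(load moments about A) − R_B·L = 311.9 − 35.09×7 = 66.3 kN·m.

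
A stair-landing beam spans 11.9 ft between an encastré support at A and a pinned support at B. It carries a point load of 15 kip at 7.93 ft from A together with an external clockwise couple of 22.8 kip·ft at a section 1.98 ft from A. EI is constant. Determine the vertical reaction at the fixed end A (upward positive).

Choose R_B as the redundant. The primary structure is the cantilever fixed at A.
Primary-structure tip deflection at B by superposition:
  point load 15 at a = 7.93: Pa²(3L − a)/(6EI) = 4366/EI
  clockwise couple 22.8 at a = 1.98: M₀a(2L − a)/(2EI) = 492.5/EI
  δ_0 = 4858/EI
Flexibility coefficient — unit upward force at B: δ_{BB} = L³/(3EI) = 561.7/EI.
The prop prevents deflection at B: R_B = δ_0/δ_{BB} = 4858/561.7 = 8.649 kip.
Vertical equilibrium: R_A = ΣP − R_B = 15 − 8.649 = 6.351 kip.

R_A = 6.351 kip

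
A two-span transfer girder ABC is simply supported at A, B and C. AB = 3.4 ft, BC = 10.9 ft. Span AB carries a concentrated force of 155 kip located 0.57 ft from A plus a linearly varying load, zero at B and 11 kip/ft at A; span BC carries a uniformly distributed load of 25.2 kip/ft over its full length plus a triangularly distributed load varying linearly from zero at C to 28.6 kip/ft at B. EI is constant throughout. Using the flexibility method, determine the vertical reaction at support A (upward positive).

R_A = 3.272 kip

Take M_B as the redundant. Released structure: two simple spans AB and BC with a hinge at B.
End slopes at the hinge B, treating each span as simply supported:
  span AB: point load 155 at a = 0.57: Pab(L + a)/(6LEI) = 48.66/EI
  span AB: triangular load, peak 11: 7w₀L³/(360EI) = 8.407/EI
  span BC: UDL 25.2: wL³/(24EI) = 1360/EI
  span BC: triangular load, peak 28.6: w₀L³/(45EI) = 823.1/EI
  relative rotation θ_0 = (57.06 + 2183)/EI = 2240/EI
A unit hogging moment at B produces rotation L₁/(3EI) + L₂/(3EI) = 4.767/EI.
Slope continuity at B: θ_0 = M_B·4.767/EI, so M_B = 2240/4.767 = 469.9 kip·ft (hogging).
Span AB, ΣM about A with M_B applied at B: R_B^{AB}·3.4 = 109.5 + 469.9, so R_B^{AB} = 170.4 kip and R_A = 173.7 − 170.4 = 3.272 kip.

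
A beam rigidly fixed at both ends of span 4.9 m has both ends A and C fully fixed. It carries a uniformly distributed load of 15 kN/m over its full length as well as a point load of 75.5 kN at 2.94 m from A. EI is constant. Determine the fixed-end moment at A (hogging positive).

Release both end moments; the primary structure is a simply-supported span AC with redundants M_A and M_C.
Simple-span end rotations at A and C under the given loads:
  at A: UDL 15: wL³/(24EI) = 73.53/EI
  at C: UDL 15: wL³/(24EI) = 73.53/EI
  at A: point load 75.5 at a = 2.94: Pab(L + b)/(6LEI) = 101.5/EI
  at C: point load 75.5 at a = 2.94: Pab(L + a)/(6LEI) = 116/EI
  θ_A0 = 175/EI,  θ_C0 = 189.5/EI
Flexibility coefficients: a unit moment at one end gives L/(3EI) there and L/(6EI) at the far end, so f₁₁ = f₂₂ = 1.633/EI and f₁₂ = f₂₁ = 0.8167/EI.
Compatibility — zero rotation at each built-in end:
  1.633 M_A + 0.8167 M_C = 175
  0.8167 M_A + 1.633 M_C = 189.5
Solving the pair gives M_A = 65.53 kN·m and M_C = 83.29 kN·m (hogging).

M_A = 65.53 kN·m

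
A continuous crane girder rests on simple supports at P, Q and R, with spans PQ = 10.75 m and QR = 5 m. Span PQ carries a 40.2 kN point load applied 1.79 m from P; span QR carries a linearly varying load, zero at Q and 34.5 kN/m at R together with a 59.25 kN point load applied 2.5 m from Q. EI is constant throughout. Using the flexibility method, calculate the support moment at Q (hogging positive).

M_Q = 57.48 kN·m

Release continuity at Q by inserting a hinge; the redundant is the internal moment M_Q. The primary structure is two simply-supported spans PQ and QR.
Rotations at Q on the released spans (each span's end-slope, ×1/EI):
  span PQ: point load 40.2 at a = 1.79: Pab(L + a)/(6LEI) = 125.4/EI
  span QR: triangular load, peak 34.5: 7w₀L³/(360EI) = 83.85/EI
  span QR: point load 59.25 at a = 2.5: Pab(L + b)/(6LEI) = 92.58/EI
  relative rotation θ_0 = (125.4 + 176.4)/EI = 301.8/EI
A unit hogging moment at Q produces rotation L₁/(3EI) + L₂/(3EI) = 5.25/EI.
Slope continuity at Q: θ_0 = M_Q·5.25/EI, so M_Q = 301.8/5.25 = 57.48 kN·m (hogging).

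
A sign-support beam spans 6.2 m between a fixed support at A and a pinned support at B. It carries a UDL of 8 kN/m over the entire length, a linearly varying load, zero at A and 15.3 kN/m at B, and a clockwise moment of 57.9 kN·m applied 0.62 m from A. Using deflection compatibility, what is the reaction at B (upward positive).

R_B = 47.35 kN

Remove the prop at B; the released (primary) structure is a cantilever built in at A.
Downward deflection at the released point B due to the loads:
  UDL 8: wL⁴/(8EI) = 1478/EI
  triangular load, peak 15.3 at the free end: 11w₀L⁴/(120EI) = 2072/EI
  clockwise couple 57.9 at a = 0.62: M₀a(2L − a)/(2EI) = 211.4/EI
  δ_0 = 3761/EI
Flexibility coefficient — unit upward force at B: δ_{BB} = L³/(3EI) = 79.44/EI.
Compatibility at B: δ_0 − R_B·δ_{BB} = 0, so R_B = 3761/79.44 = 47.35 kN.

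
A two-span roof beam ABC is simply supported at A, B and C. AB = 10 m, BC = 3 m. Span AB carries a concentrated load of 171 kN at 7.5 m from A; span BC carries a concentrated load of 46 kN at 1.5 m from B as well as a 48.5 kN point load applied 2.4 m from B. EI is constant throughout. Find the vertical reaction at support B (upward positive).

R_B = 258.4 kN

Take M_B as the redundant. Released structure: two simple spans AB and BC with a hinge at B.
Discontinuity in slope at B on the released structure — sum the simple-span end rotations:
  span AB: point load 171 at a = 7.5: Pab(L + a)/(6LEI) = 935.2/EI
  span BC: point load 46 at a = 1.5: Pab(L + b)/(6LEI) = 25.88/EI
  span BC: point load 48.5 at a = 2.4: Pab(L + b)/(6LEI) = 13.97/EI
  relative rotation θ_0 = (935.2 + 39.84)/EI = 975/EI
A unit hogging moment at B produces rotation L₁/(3EI) + L₂/(3EI) = 4.333/EI.
Compatibility: M_B·(L₁+L₂)/(3EI) = θ_0, giving M_B = 225 kN·m (hogging).
Span AB, ΣM about A with M_B applied at B: R_B^{AB}·10 = 1282 + 225, so R_B^{AB} = 150.7 kN and R_A = 171 − 150.7 = 20.25 kN.
Span BC, ΣM about C: R_B^{BC}·3 = 98.1 + 225, so R_B^{BC} = 107.7 kN and R_C = 94.5 − 107.7 = -13.2 kN.
R_B = 150.7 + 107.7 = 258.4 kN.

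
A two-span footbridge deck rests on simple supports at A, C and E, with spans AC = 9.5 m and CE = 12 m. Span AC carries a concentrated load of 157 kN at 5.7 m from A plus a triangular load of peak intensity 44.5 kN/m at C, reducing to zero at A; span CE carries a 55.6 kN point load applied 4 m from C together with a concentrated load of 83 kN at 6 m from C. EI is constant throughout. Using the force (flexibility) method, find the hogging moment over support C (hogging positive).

Take M_C as the redundant. Released structure: two simple spans AC and CE with a hinge at C.
Rotations at C on the released spans (each span's end-slope, ×1/EI):
  span AC: point load 157 at a = 5.7: Pab(L + a)/(6LEI) = 906.8/EI
  span AC: triangular load, peak 44.5: w₀L³/(45EI) = 847.8/EI
  span CE: point load 55.6 at a = 4: Pab(L + b)/(6LEI) = 494.2/EI
  span CE: point load 83 at a = 6: Pab(L + b)/(6LEI) = 747/EI
  relative rotation θ_0 = (1755 + 1241)/EI = 2996/EI
A unit hogging moment at C produces rotation L₁/(3EI) + L₂/(3EI) = 7.167/EI.
Slope continuity at C: θ_0 = M_C·7.167/EI, so M_C = 2996/7.167 = 418 kN·m (hogging).

M_C = 418 kN·m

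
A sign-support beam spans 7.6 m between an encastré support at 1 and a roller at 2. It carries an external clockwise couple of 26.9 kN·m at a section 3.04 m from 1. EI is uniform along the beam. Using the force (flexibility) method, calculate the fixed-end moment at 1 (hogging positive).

M_1 = 1.076 kN·m

Remove the prop at 2; the released (primary) structure is a cantilever built in at 1.
Free-end deflection of the primary structure under the applied loading (downward +):
  clockwise couple 26.9 at a = 3.04: M₀a(2L − a)/(2EI) = 497.2/EI
Tip deflection under a unit load at 2: L³/(3EI) = 146.3/EI.
Compatibility at 2: δ_0 − R_2·δ_{22} = 0, so R_2 = 497.2/146.3 = 3.398 kN.
Moment equilibrium about 1: M_1 = Σ(load moments about 1) − R_2·L = 26.9 − 3.398×7.6 = 1.076 kN·m.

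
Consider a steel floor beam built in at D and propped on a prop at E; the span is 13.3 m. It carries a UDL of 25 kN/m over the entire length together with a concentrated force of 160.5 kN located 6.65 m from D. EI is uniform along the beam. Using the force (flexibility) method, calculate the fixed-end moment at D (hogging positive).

M_D = 953 kN·m

Remove the prop at E; the released (primary) structure is a cantilever built in at D.
Deflection at E on the released cantilever, summing each load's contribution:
  UDL 25: wL⁴/(8EI) = 97781/EI
  point load 160.5 at a = 6.65: Pa²(3L − a)/(6EI) = 39333/EI
  δ_0 = 137115/EI
Flexibility coefficient — unit upward force at E: δ_{EE} = L³/(3EI) = 784.2/EI.
Compatibility at E: δ_0 − R_E·δ_{EE} = 0, so R_E = 137115/784.2 = 174.8 kN.
Moment equilibrium about D: M_D = Σ(load moments about D) − R_E·L = 3278 − 174.8×13.3 = 953 kN·m.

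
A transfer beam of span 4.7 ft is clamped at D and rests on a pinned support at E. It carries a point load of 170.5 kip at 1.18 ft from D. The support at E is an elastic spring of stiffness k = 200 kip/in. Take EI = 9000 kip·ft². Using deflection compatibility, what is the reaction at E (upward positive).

Choose R_E as the redundant. The primary structure is the cantilever fixed at D.
Free-end deflection of the primary structure under the applied loading (downward +):
  point load 170.5 at a = 1.18: Pa²(3L − a)/(6EI) = 511.2/EI
Tip deflection under a unit load at E: L³/(3EI) = 34.61/EI.
With EI = 9000 kip·ft²: δ_0 = 0.056801 ft and δ_{EE} = 0.003845 ft/kip.
Compatibility — the spring shortens by R_E/k under the reaction it provides: δ_0 − R_E·δ_{EE} = R_E/k. With 1/k = 1/(200×12) ft/kip = 0.000417 ft/kip, R_E = δ_0 / (δ_{EE} + 1/k) = 0.056801 / (0.003845 + 0.000417) = 13.33 kip.

R_E = 13.33 kip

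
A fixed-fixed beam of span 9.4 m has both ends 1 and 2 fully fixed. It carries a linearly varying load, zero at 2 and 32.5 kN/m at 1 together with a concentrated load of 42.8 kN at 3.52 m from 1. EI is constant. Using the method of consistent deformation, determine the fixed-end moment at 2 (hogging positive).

Take the two fixed-end moments M_1, M_2 as redundants; the released structure is the simple span 12.
Simple-span end rotations at 1 and 2 under the given loads:
  at 1: triangular load, peak 32.5: w₀L³/(45EI) = 599.9/EI
  at 2: triangular load, peak 32.5: 7w₀L³/(360EI) = 524.9/EI
  at 1: point load 42.8 at a = 3.52: Pab(L + b)/(6LEI) = 240/EI
  at 2: point load 42.8 at a = 3.52: Pab(L + a)/(6LEI) = 202.9/EI
  θ_10 = 839.9/EI,  θ_20 = 727.8/EI
Flexibility coefficients: a unit moment at one end gives L/(3EI) there and L/(6EI) at the far end, so f₁₁ = f₂₂ = 3.133/EI and f₁₂ = f₂₁ = 1.567/EI.
Compatibility — zero rotation at each built-in end:
  3.133 M_1 + 1.567 M_2 = 839.9
  1.567 M_1 + 3.133 M_2 = 727.8
Solving the pair gives M_1 = 202.5 kN·m and M_2 = 131 kN·m (hogging).

M_2 = 131 kN·m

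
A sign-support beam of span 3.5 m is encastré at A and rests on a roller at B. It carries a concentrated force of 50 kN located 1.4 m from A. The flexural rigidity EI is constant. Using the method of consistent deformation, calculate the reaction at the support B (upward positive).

Release the roller at B. Primary structure: cantilever fixed at A.
Downward deflection at the released point B due to the loads:
  point load 50 at a = 1.4: Pa²(3L − a)/(6EI) = 148.6/EI
Tip deflection under a unit load at B: L³/(3EI) = 14.29/EI.
Compatibility at B: δ_0 − R_B·δ_{BB} = 0, so R_B = 148.6/14.29 = 10.4 kN.

R_B = 10.4 kN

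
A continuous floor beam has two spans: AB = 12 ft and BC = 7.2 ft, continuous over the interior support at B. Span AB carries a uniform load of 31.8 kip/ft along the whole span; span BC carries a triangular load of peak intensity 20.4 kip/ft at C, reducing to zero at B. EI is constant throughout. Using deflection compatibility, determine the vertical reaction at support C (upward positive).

Take M_B as the redundant. Released structure: two simple spans AB and BC with a hinge at B.
Rotations at B on the released spans (each span's end-slope, ×1/EI):
  span AB: UDL 31.8: wL³/(24EI) = 2290/EI
  span BC: triangular load, peak 20.4: 7w₀L³/(360EI) = 148.1/EI
  relative rotation θ_0 = (2290 + 148.1)/EI = 2438/EI
A unit hogging moment at B produces rotation L₁/(3EI) + L₂/(3EI) = 6.4/EI.
Slope continuity at B: θ_0 = M_B·6.4/EI, so M_B = 2438/6.4 = 380.9 kip·ft (hogging).
Span BC, ΣM about C: R_B^{BC}·7.2 = 176.3 + 380.9, so R_B^{BC} = 77.38 kip and R_C = 73.44 − 77.38 = -3.941 kip.

R_C = -3.941 kip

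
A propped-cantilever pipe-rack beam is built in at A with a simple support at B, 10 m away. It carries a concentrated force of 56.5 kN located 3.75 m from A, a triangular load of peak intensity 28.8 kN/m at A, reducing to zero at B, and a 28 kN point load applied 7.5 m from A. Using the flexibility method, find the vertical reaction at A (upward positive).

R_A = 171.6 kN

Choose R_B as the redundant. The primary structure is the cantilever fixed at A.
Deflection at B on the released cantilever, summing each load's contribution:
  point load 56.5 at a = 3.75: Pa²(3L − a)/(6EI) = 3476/EI
  triangular load, peak 28.8 at the fixed end: w₀L⁴/(30EI) = 9600/EI
  point load 28 at a = 7.5: Pa²(3L − a)/(6EI) = 5906/EI
  δ_0 = 18982/EI
Tip deflection under a unit load at B: L³/(3EI) = 333.3/EI.
Compatibility at B: δ_0 − R_B·δ_{BB} = 0, so R_B = 18982/333.3 = 56.95 kN.
Vertical equilibrium: R_A = ΣP − R_B = 228.5 − 56.95 = 171.6 kN.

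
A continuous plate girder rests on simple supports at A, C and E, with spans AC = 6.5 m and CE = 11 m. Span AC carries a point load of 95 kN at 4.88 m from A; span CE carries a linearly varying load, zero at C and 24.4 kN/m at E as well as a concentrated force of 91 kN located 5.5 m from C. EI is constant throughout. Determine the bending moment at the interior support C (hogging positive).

M_C = 263.8 kN·m

Release continuity at C by inserting a hinge; the redundant is the internal moment M_C. The primary structure is two simply-supported spans AC and CE.
Rotations at C on the released spans (each span's end-slope, ×1/EI):
  span AC: point load 95 at a = 4.88: Pab(L + a)/(6LEI) = 219.1/EI
  span CE: triangular load, peak 24.4: 7w₀L³/(360EI) = 631.5/EI
  span CE: point load 91 at a = 5.5: Pab(L + b)/(6LEI) = 688.2/EI
  relative rotation θ_0 = (219.1 + 1320)/EI = 1539/EI
A unit hogging moment at C produces rotation L₁/(3EI) + L₂/(3EI) = 5.833/EI.
Compatibility: M_C·(L₁+L₂)/(3EI) = θ_0, giving M_C = 263.8 kN·m (hogging).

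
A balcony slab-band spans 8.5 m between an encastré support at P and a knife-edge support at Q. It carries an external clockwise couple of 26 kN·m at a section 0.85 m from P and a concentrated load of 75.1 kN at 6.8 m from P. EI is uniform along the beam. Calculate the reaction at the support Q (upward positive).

R_Q = 53.74 kN

Remove the prop at Q; the released (primary) structure is a cantilever built in at P.
Deflection at Q on the released cantilever, summing each load's contribution:
  clockwise couple 26 at a = 0.85: M₀a(2L − a)/(2EI) = 178.5/EI
  point load 75.1 at a = 6.8: Pa²(3L − a)/(6EI) = 10823/EI
  δ_0 = 11001/EI
Tip deflection under a unit load at Q: L³/(3EI) = 204.7/EI.
The prop prevents deflection at Q: R_Q = δ_0/δ_{QQ} = 11001/204.7 = 53.74 kN.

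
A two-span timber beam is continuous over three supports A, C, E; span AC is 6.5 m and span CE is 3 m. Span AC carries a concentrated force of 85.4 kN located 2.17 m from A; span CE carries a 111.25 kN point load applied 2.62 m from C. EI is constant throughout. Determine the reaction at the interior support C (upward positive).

Release continuity at C by inserting a hinge; the redundant is the internal moment M_C. The primary structure is two simply-supported spans AC and CE.
End slopes at the hinge C, treating each span as simply supported:
  span AC: point load 85.4 at a = 2.17: Pab(L + a)/(6LEI) = 178.4/EI
  span CE: point load 111.25 at a = 2.62: Pab(L + b)/(6LEI) = 20.8/EI
  relative rotation θ_0 = (178.4 + 20.8)/EI = 199.2/EI
A unit hogging moment at C produces rotation L₁/(3EI) + L₂/(3EI) = 3.167/EI.
Compatibility: M_C·(L₁+L₂)/(3EI) = θ_0, giving M_C = 62.9 kN·m (hogging).
Span AC, ΣM about A with M_C applied at C: R_C^{AC}·6.5 = 185.3 + 62.9, so R_C^{AC} = 38.19 kN and R_A = 85.4 − 38.19 = 47.21 kN.
Span CE, ΣM about E: R_C^{CE}·3 = 42.27 + 62.9, so R_C^{CE} = 35.06 kN and R_E = 111.2 − 35.06 = 76.19 kN.
R_C = 38.19 + 35.06 = 73.25 kN.

R_C = 73.25 kN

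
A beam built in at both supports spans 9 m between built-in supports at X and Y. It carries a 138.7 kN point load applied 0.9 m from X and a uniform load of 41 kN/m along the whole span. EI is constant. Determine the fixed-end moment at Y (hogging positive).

Release both end moments; the primary structure is a simply-supported span XY with redundants M_X and M_Y.
End rotations of the released simple span under the applied load (×1/EI):
  at X: point load 138.7 at a = 0.9: Pab(L + b)/(6LEI) = 320.2/EI
  at Y: point load 138.7 at a = 0.9: Pab(L + a)/(6LEI) = 185.4/EI
  at X: UDL 41: wL³/(24EI) = 1245/EI
  at Y: UDL 41: wL³/(24EI) = 1245/EI
  θ_X0 = 1566/EI,  θ_Y0 = 1431/EI
Flexibility coefficients: a unit moment at one end gives L/(3EI) there and L/(6EI) at the far end, so f₁₁ = f₂₂ = 3/EI and f₁₂ = f₂₁ = 1.5/EI.
Compatibility — zero rotation at each built-in end:
  3 M_X + 1.5 M_Y = 1566
  1.5 M_X + 3 M_Y = 1431
Solving the pair gives M_X = 377.9 kN·m and M_Y = 288 kN·m (hogging).

M_Y = 288 kN·m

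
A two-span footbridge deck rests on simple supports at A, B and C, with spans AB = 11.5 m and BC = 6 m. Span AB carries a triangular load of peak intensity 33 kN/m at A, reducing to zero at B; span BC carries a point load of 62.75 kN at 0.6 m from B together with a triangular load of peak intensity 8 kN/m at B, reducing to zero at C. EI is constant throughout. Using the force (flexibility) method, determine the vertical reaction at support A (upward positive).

R_A = 110.4 kN

Take M_B as the redundant. Released structure: two simple spans AB and BC with a hinge at B.
Rotations at B on the released spans (each span's end-slope, ×1/EI):
  span AB: triangular load, peak 33: 7w₀L³/(360EI) = 975.9/EI
  span BC: point load 62.75 at a = 0.6: Pab(L + b)/(6LEI) = 64.38/EI
  span BC: triangular load, peak 8: w₀L³/(45EI) = 38.4/EI
  relative rotation θ_0 = (975.9 + 102.8)/EI = 1079/EI
A unit hogging moment at B produces rotation L₁/(3EI) + L₂/(3EI) = 5.833/EI.
Slope continuity at B: θ_0 = M_B·5.833/EI, so M_B = 1079/5.833 = 184.9 kN·m (hogging).
Span AB, ΣM about A with M_B applied at B: R_B^{AB}·11.5 = 727.4 + 184.9, so R_B^{AB} = 79.33 kN and R_A = 189.8 − 79.33 = 110.4 kN.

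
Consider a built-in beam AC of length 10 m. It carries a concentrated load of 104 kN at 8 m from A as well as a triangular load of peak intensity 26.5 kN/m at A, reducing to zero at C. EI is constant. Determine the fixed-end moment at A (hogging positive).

M_A = 165.8 kN·m

Take the two fixed-end moments M_A, M_C as redundants; the released structure is the simple span AC.
On the primary (simply-supported) span, the end slopes from the loading are:
  at A: point load 104 at a = 8: Pab(L + b)/(6LEI) = 332.8/EI
  at C: point load 104 at a = 8: Pab(L + a)/(6LEI) = 499.2/EI
  at A: triangular load, peak 26.5: w₀L³/(45EI) = 588.9/EI
  at C: triangular load, peak 26.5: 7w₀L³/(360EI) = 515.3/EI
  θ_A0 = 921.7/EI,  θ_C0 = 1014/EI
Flexibility coefficients: a unit moment at one end gives L/(3EI) there and L/(6EI) at the far end, so f₁₁ = f₂₂ = 3.333/EI and f₁₂ = f₂₁ = 1.667/EI.
Compatibility — zero rotation at each built-in end:
  3.333 M_A + 1.667 M_C = 921.7
  1.667 M_A + 3.333 M_C = 1014
Solving the pair gives M_A = 165.8 kN·m and M_C = 221.5 kN·m (hogging).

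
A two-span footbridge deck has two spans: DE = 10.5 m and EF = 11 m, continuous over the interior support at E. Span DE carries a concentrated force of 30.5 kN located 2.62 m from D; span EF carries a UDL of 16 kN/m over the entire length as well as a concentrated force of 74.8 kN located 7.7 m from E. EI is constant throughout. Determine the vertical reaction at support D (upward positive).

R_D = 3.882 kN

Take M_E as the redundant. Released structure: two simple spans DE and EF with a hinge at E.
End slopes at the hinge E, treating each span as simply supported:
  span DE: point load 30.5 at a = 2.62: Pab(L + a)/(6LEI) = 131.1/EI
  span EF: UDL 16: wL³/(24EI) = 887.3/EI
  span EF: point load 74.8 at a = 7.7: Pab(L + b)/(6LEI) = 411.8/EI
  relative rotation θ_0 = (131.1 + 1299)/EI = 1430/EI
A unit hogging moment at E produces rotation L₁/(3EI) + L₂/(3EI) = 7.167/EI.
Slope continuity at E: θ_0 = M_E·7.167/EI, so M_E = 1430/7.167 = 199.6 kN·m (hogging).
Span DE, ΣM about D with M_E applied at E: R_E^{DE}·10.5 = 79.91 + 199.6, so R_E^{DE} = 26.62 kN and R_D = 30.5 − 26.62 = 3.882 kN.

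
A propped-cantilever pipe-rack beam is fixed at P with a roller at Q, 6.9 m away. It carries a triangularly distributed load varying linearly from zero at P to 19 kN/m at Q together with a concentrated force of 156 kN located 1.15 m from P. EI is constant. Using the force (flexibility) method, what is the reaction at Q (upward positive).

Choose R_Q as the redundant. The primary structure is the cantilever fixed at P.
Free-end deflection of the primary structure under the applied loading (downward +):
  triangular load, peak 19 at the free end: 11w₀L⁴/(120EI) = 3948/EI
  point load 156 at a = 1.15: Pa²(3L − a)/(6EI) = 672.2/EI
  δ_0 = 4620/EI
Tip deflection under a unit load at Q: L³/(3EI) = 109.5/EI.
Compatibility at Q: δ_0 − R_Q·δ_{QQ} = 0, so R_Q = 4620/109.5 = 42.19 kN.

R_Q = 42.19 kN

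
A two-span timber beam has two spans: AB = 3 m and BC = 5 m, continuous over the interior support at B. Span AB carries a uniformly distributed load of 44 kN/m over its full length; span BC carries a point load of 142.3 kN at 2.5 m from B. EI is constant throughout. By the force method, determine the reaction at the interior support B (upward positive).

Take M_B as the redundant. Released structure: two simple spans AB and BC with a hinge at B.
End slopes at the hinge B, treating each span as simply supported:
  span AB: UDL 44: wL³/(24EI) = 49.5/EI
  span BC: point load 142.3 at a = 2.5: Pab(L + b)/(6LEI) = 222.3/EI
  relative rotation θ_0 = (49.5 + 222.3)/EI = 271.8/EI
A unit hogging moment at B produces rotation L₁/(3EI) + L₂/(3EI) = 2.667/EI.
Compatibility: M_B·(L₁+L₂)/(3EI) = θ_0, giving M_B = 101.9 kN·m (hogging).
Span AB, ΣM about A with M_B applied at B: R_B^{AB}·3 = 198 + 101.9, so R_B^{AB} = 99.98 kN and R_A = 132 − 99.98 = 32.02 kN.
Span BC, ΣM about C: R_B^{BC}·5 = 355.8 + 101.9, so R_B^{BC} = 91.54 kN and R_C = 142.3 − 91.54 = 50.76 kN.
R_B = 99.98 + 91.54 = 191.5 kN.

R_B = 191.5 kN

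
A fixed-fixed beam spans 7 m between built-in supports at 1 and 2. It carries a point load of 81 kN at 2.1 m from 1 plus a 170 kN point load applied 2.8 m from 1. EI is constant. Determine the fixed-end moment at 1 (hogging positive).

Take the two fixed-end moments M_1, M_2 as redundants; the released structure is the simple span 12.
Simple-span end rotations at 1 and 2 under the given loads:
  at 1: point load 81 at a = 2.1: Pab(L + b)/(6LEI) = 236.2/EI
  at 2: point load 81 at a = 2.1: Pab(L + a)/(6LEI) = 180.6/EI
  at 1: point load 170 at a = 2.8: Pab(L + b)/(6LEI) = 533.1/EI
  at 2: point load 170 at a = 2.8: Pab(L + a)/(6LEI) = 466.5/EI
  θ_10 = 769.3/EI,  θ_20 = 647.1/EI
Flexibility coefficients: a unit moment at one end gives L/(3EI) there and L/(6EI) at the far end, so f₁₁ = f₂₂ = 2.333/EI and f₁₂ = f₂₁ = 1.167/EI.
Compatibility — zero rotation at each built-in end:
  2.333 M_1 + 1.167 M_2 = 769.3
  1.167 M_1 + 2.333 M_2 = 647.1
Solving the pair gives M_1 = 254.7 kN·m and M_2 = 150 kN·m (hogging).

M_1 = 254.7 kN·m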